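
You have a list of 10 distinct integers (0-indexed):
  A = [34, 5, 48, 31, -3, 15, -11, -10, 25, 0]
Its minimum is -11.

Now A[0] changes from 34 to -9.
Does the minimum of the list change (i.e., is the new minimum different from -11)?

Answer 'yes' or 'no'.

Answer: no

Derivation:
Old min = -11
Change: A[0] 34 -> -9
Changed element was NOT the min; min changes only if -9 < -11.
New min = -11; changed? no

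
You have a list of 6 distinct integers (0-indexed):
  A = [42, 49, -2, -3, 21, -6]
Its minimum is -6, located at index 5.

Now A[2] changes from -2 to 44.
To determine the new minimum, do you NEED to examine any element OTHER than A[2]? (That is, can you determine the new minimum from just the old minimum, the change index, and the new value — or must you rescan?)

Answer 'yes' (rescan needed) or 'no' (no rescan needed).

Answer: no

Derivation:
Old min = -6 at index 5
Change at index 2: -2 -> 44
Index 2 was NOT the min. New min = min(-6, 44). No rescan of other elements needed.
Needs rescan: no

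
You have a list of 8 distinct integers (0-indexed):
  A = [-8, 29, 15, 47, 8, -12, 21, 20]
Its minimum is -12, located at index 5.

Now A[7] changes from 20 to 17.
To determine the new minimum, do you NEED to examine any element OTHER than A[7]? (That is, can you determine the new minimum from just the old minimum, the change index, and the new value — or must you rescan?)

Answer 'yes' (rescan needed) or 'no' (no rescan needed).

Answer: no

Derivation:
Old min = -12 at index 5
Change at index 7: 20 -> 17
Index 7 was NOT the min. New min = min(-12, 17). No rescan of other elements needed.
Needs rescan: no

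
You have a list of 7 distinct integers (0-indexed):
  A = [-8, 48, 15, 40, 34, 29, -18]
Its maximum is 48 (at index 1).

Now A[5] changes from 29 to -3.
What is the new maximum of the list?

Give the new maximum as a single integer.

Answer: 48

Derivation:
Old max = 48 (at index 1)
Change: A[5] 29 -> -3
Changed element was NOT the old max.
  New max = max(old_max, new_val) = max(48, -3) = 48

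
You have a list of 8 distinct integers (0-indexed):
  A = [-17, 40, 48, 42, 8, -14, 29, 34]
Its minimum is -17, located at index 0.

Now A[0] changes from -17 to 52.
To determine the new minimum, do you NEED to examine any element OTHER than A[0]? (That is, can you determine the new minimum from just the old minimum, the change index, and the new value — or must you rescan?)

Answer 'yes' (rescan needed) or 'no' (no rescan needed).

Old min = -17 at index 0
Change at index 0: -17 -> 52
Index 0 WAS the min and new value 52 > old min -17. Must rescan other elements to find the new min.
Needs rescan: yes

Answer: yes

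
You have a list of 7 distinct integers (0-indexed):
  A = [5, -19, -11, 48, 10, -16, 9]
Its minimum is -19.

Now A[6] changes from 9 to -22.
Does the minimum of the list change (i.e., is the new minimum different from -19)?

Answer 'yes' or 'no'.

Answer: yes

Derivation:
Old min = -19
Change: A[6] 9 -> -22
Changed element was NOT the min; min changes only if -22 < -19.
New min = -22; changed? yes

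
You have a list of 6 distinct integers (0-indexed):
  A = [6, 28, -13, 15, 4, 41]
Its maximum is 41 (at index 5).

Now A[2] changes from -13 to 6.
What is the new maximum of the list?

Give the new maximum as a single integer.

Answer: 41

Derivation:
Old max = 41 (at index 5)
Change: A[2] -13 -> 6
Changed element was NOT the old max.
  New max = max(old_max, new_val) = max(41, 6) = 41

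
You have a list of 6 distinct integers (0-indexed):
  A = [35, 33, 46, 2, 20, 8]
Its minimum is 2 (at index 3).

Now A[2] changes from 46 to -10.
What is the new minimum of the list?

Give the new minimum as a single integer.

Old min = 2 (at index 3)
Change: A[2] 46 -> -10
Changed element was NOT the old min.
  New min = min(old_min, new_val) = min(2, -10) = -10

Answer: -10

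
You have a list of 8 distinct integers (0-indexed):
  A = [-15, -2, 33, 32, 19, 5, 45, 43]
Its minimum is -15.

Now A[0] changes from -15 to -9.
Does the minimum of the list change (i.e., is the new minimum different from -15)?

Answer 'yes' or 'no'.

Answer: yes

Derivation:
Old min = -15
Change: A[0] -15 -> -9
Changed element was the min; new min must be rechecked.
New min = -9; changed? yes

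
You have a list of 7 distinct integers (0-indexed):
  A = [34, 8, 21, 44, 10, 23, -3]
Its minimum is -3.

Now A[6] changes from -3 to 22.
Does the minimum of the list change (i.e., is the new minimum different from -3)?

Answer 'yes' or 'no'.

Old min = -3
Change: A[6] -3 -> 22
Changed element was the min; new min must be rechecked.
New min = 8; changed? yes

Answer: yes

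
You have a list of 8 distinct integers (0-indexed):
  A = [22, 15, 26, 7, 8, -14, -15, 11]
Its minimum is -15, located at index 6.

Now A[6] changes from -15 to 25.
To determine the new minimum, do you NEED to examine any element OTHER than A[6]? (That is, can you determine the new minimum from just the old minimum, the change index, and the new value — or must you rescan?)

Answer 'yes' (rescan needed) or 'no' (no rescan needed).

Answer: yes

Derivation:
Old min = -15 at index 6
Change at index 6: -15 -> 25
Index 6 WAS the min and new value 25 > old min -15. Must rescan other elements to find the new min.
Needs rescan: yes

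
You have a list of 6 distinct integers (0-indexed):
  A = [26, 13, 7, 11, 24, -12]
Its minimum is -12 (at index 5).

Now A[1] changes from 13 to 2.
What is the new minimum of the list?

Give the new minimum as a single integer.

Answer: -12

Derivation:
Old min = -12 (at index 5)
Change: A[1] 13 -> 2
Changed element was NOT the old min.
  New min = min(old_min, new_val) = min(-12, 2) = -12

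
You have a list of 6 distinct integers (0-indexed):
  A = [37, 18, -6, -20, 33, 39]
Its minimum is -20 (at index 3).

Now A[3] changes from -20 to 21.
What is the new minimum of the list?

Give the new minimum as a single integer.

Old min = -20 (at index 3)
Change: A[3] -20 -> 21
Changed element WAS the min. Need to check: is 21 still <= all others?
  Min of remaining elements: -6
  New min = min(21, -6) = -6

Answer: -6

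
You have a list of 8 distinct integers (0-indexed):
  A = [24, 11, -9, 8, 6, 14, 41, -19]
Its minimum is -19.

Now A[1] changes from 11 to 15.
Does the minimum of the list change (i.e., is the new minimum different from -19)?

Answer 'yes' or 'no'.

Answer: no

Derivation:
Old min = -19
Change: A[1] 11 -> 15
Changed element was NOT the min; min changes only if 15 < -19.
New min = -19; changed? no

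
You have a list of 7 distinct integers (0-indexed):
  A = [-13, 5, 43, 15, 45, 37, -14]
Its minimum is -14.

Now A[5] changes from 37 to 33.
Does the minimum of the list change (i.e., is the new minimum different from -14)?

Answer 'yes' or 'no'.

Answer: no

Derivation:
Old min = -14
Change: A[5] 37 -> 33
Changed element was NOT the min; min changes only if 33 < -14.
New min = -14; changed? no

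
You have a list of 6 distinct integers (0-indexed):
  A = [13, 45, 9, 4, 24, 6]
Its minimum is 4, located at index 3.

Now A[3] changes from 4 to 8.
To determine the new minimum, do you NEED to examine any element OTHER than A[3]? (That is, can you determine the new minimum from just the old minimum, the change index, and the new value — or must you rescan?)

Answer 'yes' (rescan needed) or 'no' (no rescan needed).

Old min = 4 at index 3
Change at index 3: 4 -> 8
Index 3 WAS the min and new value 8 > old min 4. Must rescan other elements to find the new min.
Needs rescan: yes

Answer: yes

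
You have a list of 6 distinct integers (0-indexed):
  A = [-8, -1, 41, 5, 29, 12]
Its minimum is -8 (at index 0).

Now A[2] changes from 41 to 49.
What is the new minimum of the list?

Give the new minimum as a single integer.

Old min = -8 (at index 0)
Change: A[2] 41 -> 49
Changed element was NOT the old min.
  New min = min(old_min, new_val) = min(-8, 49) = -8

Answer: -8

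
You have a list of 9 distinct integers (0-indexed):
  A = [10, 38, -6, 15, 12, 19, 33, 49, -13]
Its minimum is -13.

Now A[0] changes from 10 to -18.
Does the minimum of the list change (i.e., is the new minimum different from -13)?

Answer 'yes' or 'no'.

Answer: yes

Derivation:
Old min = -13
Change: A[0] 10 -> -18
Changed element was NOT the min; min changes only if -18 < -13.
New min = -18; changed? yes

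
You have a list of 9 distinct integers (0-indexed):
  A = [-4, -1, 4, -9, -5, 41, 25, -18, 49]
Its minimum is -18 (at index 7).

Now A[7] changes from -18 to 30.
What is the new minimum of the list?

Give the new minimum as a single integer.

Old min = -18 (at index 7)
Change: A[7] -18 -> 30
Changed element WAS the min. Need to check: is 30 still <= all others?
  Min of remaining elements: -9
  New min = min(30, -9) = -9

Answer: -9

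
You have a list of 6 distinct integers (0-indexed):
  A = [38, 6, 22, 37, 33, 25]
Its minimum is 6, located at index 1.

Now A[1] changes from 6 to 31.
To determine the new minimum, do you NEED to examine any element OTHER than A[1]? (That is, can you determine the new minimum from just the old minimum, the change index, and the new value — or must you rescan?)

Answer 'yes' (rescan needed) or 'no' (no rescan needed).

Answer: yes

Derivation:
Old min = 6 at index 1
Change at index 1: 6 -> 31
Index 1 WAS the min and new value 31 > old min 6. Must rescan other elements to find the new min.
Needs rescan: yes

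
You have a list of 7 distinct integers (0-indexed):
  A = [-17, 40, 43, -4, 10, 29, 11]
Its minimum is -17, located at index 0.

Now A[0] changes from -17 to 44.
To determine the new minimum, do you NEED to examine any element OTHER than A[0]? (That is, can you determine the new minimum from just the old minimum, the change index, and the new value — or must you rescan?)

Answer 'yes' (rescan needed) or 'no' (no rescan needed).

Answer: yes

Derivation:
Old min = -17 at index 0
Change at index 0: -17 -> 44
Index 0 WAS the min and new value 44 > old min -17. Must rescan other elements to find the new min.
Needs rescan: yes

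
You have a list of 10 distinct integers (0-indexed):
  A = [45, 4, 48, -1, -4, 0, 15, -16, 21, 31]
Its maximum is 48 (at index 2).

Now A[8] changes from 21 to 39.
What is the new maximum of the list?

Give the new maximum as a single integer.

Answer: 48

Derivation:
Old max = 48 (at index 2)
Change: A[8] 21 -> 39
Changed element was NOT the old max.
  New max = max(old_max, new_val) = max(48, 39) = 48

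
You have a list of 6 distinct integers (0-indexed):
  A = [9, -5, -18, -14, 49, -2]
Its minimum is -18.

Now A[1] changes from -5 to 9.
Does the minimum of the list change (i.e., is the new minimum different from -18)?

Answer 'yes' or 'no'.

Old min = -18
Change: A[1] -5 -> 9
Changed element was NOT the min; min changes only if 9 < -18.
New min = -18; changed? no

Answer: no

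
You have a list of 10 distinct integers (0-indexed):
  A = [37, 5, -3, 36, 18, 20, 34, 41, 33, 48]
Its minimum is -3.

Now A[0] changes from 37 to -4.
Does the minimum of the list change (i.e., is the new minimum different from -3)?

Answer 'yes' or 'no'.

Answer: yes

Derivation:
Old min = -3
Change: A[0] 37 -> -4
Changed element was NOT the min; min changes only if -4 < -3.
New min = -4; changed? yes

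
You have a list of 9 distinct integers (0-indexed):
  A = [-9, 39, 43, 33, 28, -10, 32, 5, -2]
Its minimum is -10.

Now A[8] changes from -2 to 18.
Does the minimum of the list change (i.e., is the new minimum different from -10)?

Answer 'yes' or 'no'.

Answer: no

Derivation:
Old min = -10
Change: A[8] -2 -> 18
Changed element was NOT the min; min changes only if 18 < -10.
New min = -10; changed? no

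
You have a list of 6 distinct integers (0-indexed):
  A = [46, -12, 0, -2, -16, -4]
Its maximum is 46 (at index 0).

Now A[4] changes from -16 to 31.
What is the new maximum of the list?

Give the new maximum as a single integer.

Answer: 46

Derivation:
Old max = 46 (at index 0)
Change: A[4] -16 -> 31
Changed element was NOT the old max.
  New max = max(old_max, new_val) = max(46, 31) = 46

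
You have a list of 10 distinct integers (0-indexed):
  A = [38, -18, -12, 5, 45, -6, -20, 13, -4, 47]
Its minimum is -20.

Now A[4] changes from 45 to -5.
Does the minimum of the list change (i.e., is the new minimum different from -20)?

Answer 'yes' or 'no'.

Old min = -20
Change: A[4] 45 -> -5
Changed element was NOT the min; min changes only if -5 < -20.
New min = -20; changed? no

Answer: no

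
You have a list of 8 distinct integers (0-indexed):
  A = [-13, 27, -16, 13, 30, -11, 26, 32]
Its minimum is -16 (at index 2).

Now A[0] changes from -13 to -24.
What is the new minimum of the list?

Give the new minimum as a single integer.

Old min = -16 (at index 2)
Change: A[0] -13 -> -24
Changed element was NOT the old min.
  New min = min(old_min, new_val) = min(-16, -24) = -24

Answer: -24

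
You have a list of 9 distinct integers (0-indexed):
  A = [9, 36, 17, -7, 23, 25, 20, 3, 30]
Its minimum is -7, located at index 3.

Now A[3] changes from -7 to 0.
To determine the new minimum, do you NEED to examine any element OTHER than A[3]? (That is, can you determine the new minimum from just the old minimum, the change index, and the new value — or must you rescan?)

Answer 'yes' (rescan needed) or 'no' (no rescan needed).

Answer: yes

Derivation:
Old min = -7 at index 3
Change at index 3: -7 -> 0
Index 3 WAS the min and new value 0 > old min -7. Must rescan other elements to find the new min.
Needs rescan: yes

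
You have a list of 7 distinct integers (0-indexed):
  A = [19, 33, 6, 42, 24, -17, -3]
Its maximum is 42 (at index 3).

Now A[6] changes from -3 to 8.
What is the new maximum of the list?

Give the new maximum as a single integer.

Old max = 42 (at index 3)
Change: A[6] -3 -> 8
Changed element was NOT the old max.
  New max = max(old_max, new_val) = max(42, 8) = 42

Answer: 42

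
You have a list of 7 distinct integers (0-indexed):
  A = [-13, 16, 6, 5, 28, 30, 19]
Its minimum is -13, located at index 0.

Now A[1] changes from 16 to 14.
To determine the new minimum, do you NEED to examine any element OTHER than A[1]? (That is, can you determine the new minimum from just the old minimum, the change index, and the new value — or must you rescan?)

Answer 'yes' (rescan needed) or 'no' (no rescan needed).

Old min = -13 at index 0
Change at index 1: 16 -> 14
Index 1 was NOT the min. New min = min(-13, 14). No rescan of other elements needed.
Needs rescan: no

Answer: no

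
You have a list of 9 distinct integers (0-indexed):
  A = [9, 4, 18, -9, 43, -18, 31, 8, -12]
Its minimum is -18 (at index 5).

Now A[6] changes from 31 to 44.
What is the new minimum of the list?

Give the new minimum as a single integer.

Old min = -18 (at index 5)
Change: A[6] 31 -> 44
Changed element was NOT the old min.
  New min = min(old_min, new_val) = min(-18, 44) = -18

Answer: -18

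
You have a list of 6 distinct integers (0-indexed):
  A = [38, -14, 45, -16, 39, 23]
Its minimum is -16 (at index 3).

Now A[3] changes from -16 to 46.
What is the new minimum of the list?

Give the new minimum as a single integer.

Answer: -14

Derivation:
Old min = -16 (at index 3)
Change: A[3] -16 -> 46
Changed element WAS the min. Need to check: is 46 still <= all others?
  Min of remaining elements: -14
  New min = min(46, -14) = -14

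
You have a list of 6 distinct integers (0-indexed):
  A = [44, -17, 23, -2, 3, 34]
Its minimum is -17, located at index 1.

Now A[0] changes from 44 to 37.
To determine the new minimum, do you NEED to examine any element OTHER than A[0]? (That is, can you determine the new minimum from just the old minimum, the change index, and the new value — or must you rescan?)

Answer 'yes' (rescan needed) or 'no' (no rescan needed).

Old min = -17 at index 1
Change at index 0: 44 -> 37
Index 0 was NOT the min. New min = min(-17, 37). No rescan of other elements needed.
Needs rescan: no

Answer: no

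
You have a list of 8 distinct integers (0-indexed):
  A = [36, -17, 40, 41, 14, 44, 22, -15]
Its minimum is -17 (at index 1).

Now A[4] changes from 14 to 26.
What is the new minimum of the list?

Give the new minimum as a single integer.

Old min = -17 (at index 1)
Change: A[4] 14 -> 26
Changed element was NOT the old min.
  New min = min(old_min, new_val) = min(-17, 26) = -17

Answer: -17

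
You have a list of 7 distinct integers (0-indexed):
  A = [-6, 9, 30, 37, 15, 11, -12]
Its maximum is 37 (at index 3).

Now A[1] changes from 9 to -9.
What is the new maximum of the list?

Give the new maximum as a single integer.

Answer: 37

Derivation:
Old max = 37 (at index 3)
Change: A[1] 9 -> -9
Changed element was NOT the old max.
  New max = max(old_max, new_val) = max(37, -9) = 37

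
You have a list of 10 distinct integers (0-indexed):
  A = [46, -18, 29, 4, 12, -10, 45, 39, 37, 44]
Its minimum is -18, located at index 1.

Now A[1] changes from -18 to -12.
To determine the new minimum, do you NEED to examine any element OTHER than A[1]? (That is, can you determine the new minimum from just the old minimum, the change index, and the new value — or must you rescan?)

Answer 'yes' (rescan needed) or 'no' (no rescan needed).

Answer: yes

Derivation:
Old min = -18 at index 1
Change at index 1: -18 -> -12
Index 1 WAS the min and new value -12 > old min -18. Must rescan other elements to find the new min.
Needs rescan: yes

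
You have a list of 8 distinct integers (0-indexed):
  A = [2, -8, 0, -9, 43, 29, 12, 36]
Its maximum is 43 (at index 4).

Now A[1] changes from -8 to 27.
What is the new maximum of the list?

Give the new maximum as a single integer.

Old max = 43 (at index 4)
Change: A[1] -8 -> 27
Changed element was NOT the old max.
  New max = max(old_max, new_val) = max(43, 27) = 43

Answer: 43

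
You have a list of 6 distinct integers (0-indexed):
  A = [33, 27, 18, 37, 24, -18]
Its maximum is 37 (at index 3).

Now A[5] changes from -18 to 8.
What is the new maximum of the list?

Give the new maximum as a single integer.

Answer: 37

Derivation:
Old max = 37 (at index 3)
Change: A[5] -18 -> 8
Changed element was NOT the old max.
  New max = max(old_max, new_val) = max(37, 8) = 37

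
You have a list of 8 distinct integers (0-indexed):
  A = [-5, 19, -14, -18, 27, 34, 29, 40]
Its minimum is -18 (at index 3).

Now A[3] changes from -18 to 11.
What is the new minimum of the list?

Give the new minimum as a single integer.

Old min = -18 (at index 3)
Change: A[3] -18 -> 11
Changed element WAS the min. Need to check: is 11 still <= all others?
  Min of remaining elements: -14
  New min = min(11, -14) = -14

Answer: -14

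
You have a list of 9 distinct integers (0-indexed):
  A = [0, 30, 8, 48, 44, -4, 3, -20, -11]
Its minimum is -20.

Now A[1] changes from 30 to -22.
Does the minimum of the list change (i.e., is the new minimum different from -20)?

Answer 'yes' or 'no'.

Old min = -20
Change: A[1] 30 -> -22
Changed element was NOT the min; min changes only if -22 < -20.
New min = -22; changed? yes

Answer: yes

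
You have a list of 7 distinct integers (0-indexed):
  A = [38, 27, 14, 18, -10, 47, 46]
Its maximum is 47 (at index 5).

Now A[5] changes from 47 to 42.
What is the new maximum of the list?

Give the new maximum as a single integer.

Answer: 46

Derivation:
Old max = 47 (at index 5)
Change: A[5] 47 -> 42
Changed element WAS the max -> may need rescan.
  Max of remaining elements: 46
  New max = max(42, 46) = 46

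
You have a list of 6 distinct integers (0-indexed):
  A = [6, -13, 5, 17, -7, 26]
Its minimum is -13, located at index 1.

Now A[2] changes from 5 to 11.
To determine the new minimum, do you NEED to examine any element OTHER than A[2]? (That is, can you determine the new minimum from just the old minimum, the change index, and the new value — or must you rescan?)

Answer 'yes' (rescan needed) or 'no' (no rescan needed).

Old min = -13 at index 1
Change at index 2: 5 -> 11
Index 2 was NOT the min. New min = min(-13, 11). No rescan of other elements needed.
Needs rescan: no

Answer: no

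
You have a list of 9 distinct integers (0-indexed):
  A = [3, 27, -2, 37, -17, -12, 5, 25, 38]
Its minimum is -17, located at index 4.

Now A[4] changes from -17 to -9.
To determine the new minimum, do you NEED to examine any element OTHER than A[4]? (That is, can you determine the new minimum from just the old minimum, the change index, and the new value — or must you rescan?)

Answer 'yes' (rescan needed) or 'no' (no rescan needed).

Answer: yes

Derivation:
Old min = -17 at index 4
Change at index 4: -17 -> -9
Index 4 WAS the min and new value -9 > old min -17. Must rescan other elements to find the new min.
Needs rescan: yes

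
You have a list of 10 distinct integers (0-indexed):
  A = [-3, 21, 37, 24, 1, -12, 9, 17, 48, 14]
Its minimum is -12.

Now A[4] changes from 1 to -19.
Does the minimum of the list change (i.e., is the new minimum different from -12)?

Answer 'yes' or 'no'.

Answer: yes

Derivation:
Old min = -12
Change: A[4] 1 -> -19
Changed element was NOT the min; min changes only if -19 < -12.
New min = -19; changed? yes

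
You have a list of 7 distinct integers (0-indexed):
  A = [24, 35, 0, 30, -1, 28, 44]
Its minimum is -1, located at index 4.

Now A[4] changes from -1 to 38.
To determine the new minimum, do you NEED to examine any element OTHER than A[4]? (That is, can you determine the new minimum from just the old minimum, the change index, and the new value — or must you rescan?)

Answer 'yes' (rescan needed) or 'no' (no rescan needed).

Old min = -1 at index 4
Change at index 4: -1 -> 38
Index 4 WAS the min and new value 38 > old min -1. Must rescan other elements to find the new min.
Needs rescan: yes

Answer: yes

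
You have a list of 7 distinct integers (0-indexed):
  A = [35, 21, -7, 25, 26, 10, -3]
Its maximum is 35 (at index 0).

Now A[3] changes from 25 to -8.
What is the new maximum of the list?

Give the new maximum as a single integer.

Answer: 35

Derivation:
Old max = 35 (at index 0)
Change: A[3] 25 -> -8
Changed element was NOT the old max.
  New max = max(old_max, new_val) = max(35, -8) = 35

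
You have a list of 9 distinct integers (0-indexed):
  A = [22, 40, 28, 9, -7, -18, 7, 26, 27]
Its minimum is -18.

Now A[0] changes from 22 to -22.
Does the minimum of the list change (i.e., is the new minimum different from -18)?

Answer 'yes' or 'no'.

Old min = -18
Change: A[0] 22 -> -22
Changed element was NOT the min; min changes only if -22 < -18.
New min = -22; changed? yes

Answer: yes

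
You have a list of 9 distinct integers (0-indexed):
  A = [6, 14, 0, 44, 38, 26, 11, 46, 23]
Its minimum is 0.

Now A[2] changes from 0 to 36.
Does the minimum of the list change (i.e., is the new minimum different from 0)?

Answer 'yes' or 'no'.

Answer: yes

Derivation:
Old min = 0
Change: A[2] 0 -> 36
Changed element was the min; new min must be rechecked.
New min = 6; changed? yes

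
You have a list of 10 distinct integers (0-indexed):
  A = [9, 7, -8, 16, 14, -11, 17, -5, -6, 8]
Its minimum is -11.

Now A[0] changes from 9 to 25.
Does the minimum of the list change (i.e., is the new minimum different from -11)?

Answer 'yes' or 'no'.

Old min = -11
Change: A[0] 9 -> 25
Changed element was NOT the min; min changes only if 25 < -11.
New min = -11; changed? no

Answer: no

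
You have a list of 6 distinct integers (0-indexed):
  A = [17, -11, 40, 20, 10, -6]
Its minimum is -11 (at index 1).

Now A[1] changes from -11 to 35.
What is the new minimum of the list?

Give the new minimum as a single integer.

Answer: -6

Derivation:
Old min = -11 (at index 1)
Change: A[1] -11 -> 35
Changed element WAS the min. Need to check: is 35 still <= all others?
  Min of remaining elements: -6
  New min = min(35, -6) = -6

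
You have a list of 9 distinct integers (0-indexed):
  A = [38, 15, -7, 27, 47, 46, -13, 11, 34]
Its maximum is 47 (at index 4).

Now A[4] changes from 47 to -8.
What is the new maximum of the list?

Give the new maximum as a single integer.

Answer: 46

Derivation:
Old max = 47 (at index 4)
Change: A[4] 47 -> -8
Changed element WAS the max -> may need rescan.
  Max of remaining elements: 46
  New max = max(-8, 46) = 46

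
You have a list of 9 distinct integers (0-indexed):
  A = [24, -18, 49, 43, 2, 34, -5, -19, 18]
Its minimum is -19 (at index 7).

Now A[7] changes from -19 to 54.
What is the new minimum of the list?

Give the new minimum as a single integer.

Old min = -19 (at index 7)
Change: A[7] -19 -> 54
Changed element WAS the min. Need to check: is 54 still <= all others?
  Min of remaining elements: -18
  New min = min(54, -18) = -18

Answer: -18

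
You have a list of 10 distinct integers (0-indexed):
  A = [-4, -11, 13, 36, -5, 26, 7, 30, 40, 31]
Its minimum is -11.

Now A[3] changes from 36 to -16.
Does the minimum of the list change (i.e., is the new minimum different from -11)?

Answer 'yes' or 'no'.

Old min = -11
Change: A[3] 36 -> -16
Changed element was NOT the min; min changes only if -16 < -11.
New min = -16; changed? yes

Answer: yes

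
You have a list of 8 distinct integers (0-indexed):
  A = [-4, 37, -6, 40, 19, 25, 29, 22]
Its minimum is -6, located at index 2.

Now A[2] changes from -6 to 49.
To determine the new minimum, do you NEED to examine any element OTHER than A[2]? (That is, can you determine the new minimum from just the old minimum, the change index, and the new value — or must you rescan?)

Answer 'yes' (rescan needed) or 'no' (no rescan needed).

Old min = -6 at index 2
Change at index 2: -6 -> 49
Index 2 WAS the min and new value 49 > old min -6. Must rescan other elements to find the new min.
Needs rescan: yes

Answer: yes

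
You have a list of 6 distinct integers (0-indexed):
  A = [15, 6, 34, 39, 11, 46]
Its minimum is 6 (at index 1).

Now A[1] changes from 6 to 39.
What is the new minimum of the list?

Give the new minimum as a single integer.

Old min = 6 (at index 1)
Change: A[1] 6 -> 39
Changed element WAS the min. Need to check: is 39 still <= all others?
  Min of remaining elements: 11
  New min = min(39, 11) = 11

Answer: 11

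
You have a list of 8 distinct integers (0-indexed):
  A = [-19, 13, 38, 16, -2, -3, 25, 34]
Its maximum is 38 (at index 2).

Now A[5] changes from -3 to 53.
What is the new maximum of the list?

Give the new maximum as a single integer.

Answer: 53

Derivation:
Old max = 38 (at index 2)
Change: A[5] -3 -> 53
Changed element was NOT the old max.
  New max = max(old_max, new_val) = max(38, 53) = 53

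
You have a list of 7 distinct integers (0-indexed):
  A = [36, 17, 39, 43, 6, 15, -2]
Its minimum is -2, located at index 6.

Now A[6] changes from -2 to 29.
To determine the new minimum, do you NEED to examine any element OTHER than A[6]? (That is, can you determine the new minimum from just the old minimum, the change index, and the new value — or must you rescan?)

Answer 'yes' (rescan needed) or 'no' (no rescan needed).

Answer: yes

Derivation:
Old min = -2 at index 6
Change at index 6: -2 -> 29
Index 6 WAS the min and new value 29 > old min -2. Must rescan other elements to find the new min.
Needs rescan: yes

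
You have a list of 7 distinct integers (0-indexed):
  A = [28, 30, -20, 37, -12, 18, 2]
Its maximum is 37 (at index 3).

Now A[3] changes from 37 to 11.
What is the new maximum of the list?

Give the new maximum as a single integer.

Old max = 37 (at index 3)
Change: A[3] 37 -> 11
Changed element WAS the max -> may need rescan.
  Max of remaining elements: 30
  New max = max(11, 30) = 30

Answer: 30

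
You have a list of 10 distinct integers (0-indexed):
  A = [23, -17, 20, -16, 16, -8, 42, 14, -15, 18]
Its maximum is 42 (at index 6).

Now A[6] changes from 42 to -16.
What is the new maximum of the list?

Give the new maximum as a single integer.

Answer: 23

Derivation:
Old max = 42 (at index 6)
Change: A[6] 42 -> -16
Changed element WAS the max -> may need rescan.
  Max of remaining elements: 23
  New max = max(-16, 23) = 23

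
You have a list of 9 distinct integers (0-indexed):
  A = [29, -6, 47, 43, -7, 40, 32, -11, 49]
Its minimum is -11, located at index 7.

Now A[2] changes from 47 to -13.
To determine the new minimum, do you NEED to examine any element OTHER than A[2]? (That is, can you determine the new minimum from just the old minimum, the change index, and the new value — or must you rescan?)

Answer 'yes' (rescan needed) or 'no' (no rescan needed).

Answer: no

Derivation:
Old min = -11 at index 7
Change at index 2: 47 -> -13
Index 2 was NOT the min. New min = min(-11, -13). No rescan of other elements needed.
Needs rescan: no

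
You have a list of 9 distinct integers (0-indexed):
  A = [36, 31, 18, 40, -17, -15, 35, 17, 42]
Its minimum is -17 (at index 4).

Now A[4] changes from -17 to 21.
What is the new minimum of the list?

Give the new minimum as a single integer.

Answer: -15

Derivation:
Old min = -17 (at index 4)
Change: A[4] -17 -> 21
Changed element WAS the min. Need to check: is 21 still <= all others?
  Min of remaining elements: -15
  New min = min(21, -15) = -15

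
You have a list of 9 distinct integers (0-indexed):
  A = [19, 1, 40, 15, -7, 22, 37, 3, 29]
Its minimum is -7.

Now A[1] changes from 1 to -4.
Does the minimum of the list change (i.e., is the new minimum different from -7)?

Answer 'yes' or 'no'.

Old min = -7
Change: A[1] 1 -> -4
Changed element was NOT the min; min changes only if -4 < -7.
New min = -7; changed? no

Answer: no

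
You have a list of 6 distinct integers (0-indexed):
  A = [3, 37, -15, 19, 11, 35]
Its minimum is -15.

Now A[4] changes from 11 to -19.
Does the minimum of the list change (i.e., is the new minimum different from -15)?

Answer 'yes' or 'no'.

Old min = -15
Change: A[4] 11 -> -19
Changed element was NOT the min; min changes only if -19 < -15.
New min = -19; changed? yes

Answer: yes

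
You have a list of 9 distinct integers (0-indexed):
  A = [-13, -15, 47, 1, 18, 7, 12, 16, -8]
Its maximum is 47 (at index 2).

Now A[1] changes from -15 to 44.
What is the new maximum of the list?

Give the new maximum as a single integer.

Answer: 47

Derivation:
Old max = 47 (at index 2)
Change: A[1] -15 -> 44
Changed element was NOT the old max.
  New max = max(old_max, new_val) = max(47, 44) = 47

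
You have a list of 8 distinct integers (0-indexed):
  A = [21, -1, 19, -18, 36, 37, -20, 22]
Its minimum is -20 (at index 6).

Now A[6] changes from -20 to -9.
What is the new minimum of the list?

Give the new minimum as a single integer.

Answer: -18

Derivation:
Old min = -20 (at index 6)
Change: A[6] -20 -> -9
Changed element WAS the min. Need to check: is -9 still <= all others?
  Min of remaining elements: -18
  New min = min(-9, -18) = -18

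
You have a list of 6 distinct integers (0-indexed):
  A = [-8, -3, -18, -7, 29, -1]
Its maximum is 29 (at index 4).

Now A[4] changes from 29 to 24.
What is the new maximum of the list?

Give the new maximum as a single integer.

Old max = 29 (at index 4)
Change: A[4] 29 -> 24
Changed element WAS the max -> may need rescan.
  Max of remaining elements: -1
  New max = max(24, -1) = 24

Answer: 24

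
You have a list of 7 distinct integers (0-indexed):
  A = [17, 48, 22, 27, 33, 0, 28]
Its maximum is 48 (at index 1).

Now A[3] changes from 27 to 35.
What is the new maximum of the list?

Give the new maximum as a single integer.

Old max = 48 (at index 1)
Change: A[3] 27 -> 35
Changed element was NOT the old max.
  New max = max(old_max, new_val) = max(48, 35) = 48

Answer: 48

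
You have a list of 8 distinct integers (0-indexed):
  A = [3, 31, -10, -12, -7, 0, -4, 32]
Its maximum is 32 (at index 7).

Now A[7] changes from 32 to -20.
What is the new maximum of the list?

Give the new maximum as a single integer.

Answer: 31

Derivation:
Old max = 32 (at index 7)
Change: A[7] 32 -> -20
Changed element WAS the max -> may need rescan.
  Max of remaining elements: 31
  New max = max(-20, 31) = 31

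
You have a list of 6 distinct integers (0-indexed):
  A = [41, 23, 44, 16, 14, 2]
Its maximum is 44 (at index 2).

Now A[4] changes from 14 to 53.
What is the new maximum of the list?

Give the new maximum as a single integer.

Answer: 53

Derivation:
Old max = 44 (at index 2)
Change: A[4] 14 -> 53
Changed element was NOT the old max.
  New max = max(old_max, new_val) = max(44, 53) = 53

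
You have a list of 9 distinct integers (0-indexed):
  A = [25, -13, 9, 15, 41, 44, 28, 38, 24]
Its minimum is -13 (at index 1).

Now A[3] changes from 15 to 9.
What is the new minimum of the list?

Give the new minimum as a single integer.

Old min = -13 (at index 1)
Change: A[3] 15 -> 9
Changed element was NOT the old min.
  New min = min(old_min, new_val) = min(-13, 9) = -13

Answer: -13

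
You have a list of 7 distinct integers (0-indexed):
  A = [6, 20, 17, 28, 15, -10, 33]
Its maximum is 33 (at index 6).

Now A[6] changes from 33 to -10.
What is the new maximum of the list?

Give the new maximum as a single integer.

Answer: 28

Derivation:
Old max = 33 (at index 6)
Change: A[6] 33 -> -10
Changed element WAS the max -> may need rescan.
  Max of remaining elements: 28
  New max = max(-10, 28) = 28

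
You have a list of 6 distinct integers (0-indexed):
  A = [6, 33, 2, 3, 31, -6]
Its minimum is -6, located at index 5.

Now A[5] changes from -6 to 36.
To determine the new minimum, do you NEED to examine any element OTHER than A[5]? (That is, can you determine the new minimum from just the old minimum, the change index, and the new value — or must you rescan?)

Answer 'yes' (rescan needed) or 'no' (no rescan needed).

Answer: yes

Derivation:
Old min = -6 at index 5
Change at index 5: -6 -> 36
Index 5 WAS the min and new value 36 > old min -6. Must rescan other elements to find the new min.
Needs rescan: yes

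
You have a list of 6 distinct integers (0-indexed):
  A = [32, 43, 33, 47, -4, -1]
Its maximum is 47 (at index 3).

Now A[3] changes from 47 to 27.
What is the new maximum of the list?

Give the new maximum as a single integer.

Old max = 47 (at index 3)
Change: A[3] 47 -> 27
Changed element WAS the max -> may need rescan.
  Max of remaining elements: 43
  New max = max(27, 43) = 43

Answer: 43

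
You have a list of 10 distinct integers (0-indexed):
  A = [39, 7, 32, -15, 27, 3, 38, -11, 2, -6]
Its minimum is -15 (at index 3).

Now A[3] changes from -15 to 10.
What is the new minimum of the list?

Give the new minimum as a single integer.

Answer: -11

Derivation:
Old min = -15 (at index 3)
Change: A[3] -15 -> 10
Changed element WAS the min. Need to check: is 10 still <= all others?
  Min of remaining elements: -11
  New min = min(10, -11) = -11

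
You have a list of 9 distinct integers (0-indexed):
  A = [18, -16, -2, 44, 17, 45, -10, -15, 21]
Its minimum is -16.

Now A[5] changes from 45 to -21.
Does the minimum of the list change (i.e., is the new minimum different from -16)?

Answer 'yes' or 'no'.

Old min = -16
Change: A[5] 45 -> -21
Changed element was NOT the min; min changes only if -21 < -16.
New min = -21; changed? yes

Answer: yes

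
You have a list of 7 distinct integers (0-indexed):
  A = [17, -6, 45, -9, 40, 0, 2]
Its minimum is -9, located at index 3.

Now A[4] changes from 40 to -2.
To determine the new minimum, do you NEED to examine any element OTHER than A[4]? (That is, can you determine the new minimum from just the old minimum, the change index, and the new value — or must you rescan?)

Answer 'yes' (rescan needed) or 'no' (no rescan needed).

Old min = -9 at index 3
Change at index 4: 40 -> -2
Index 4 was NOT the min. New min = min(-9, -2). No rescan of other elements needed.
Needs rescan: no

Answer: no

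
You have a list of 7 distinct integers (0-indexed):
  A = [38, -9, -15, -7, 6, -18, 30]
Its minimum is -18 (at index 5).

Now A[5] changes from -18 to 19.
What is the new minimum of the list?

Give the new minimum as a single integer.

Answer: -15

Derivation:
Old min = -18 (at index 5)
Change: A[5] -18 -> 19
Changed element WAS the min. Need to check: is 19 still <= all others?
  Min of remaining elements: -15
  New min = min(19, -15) = -15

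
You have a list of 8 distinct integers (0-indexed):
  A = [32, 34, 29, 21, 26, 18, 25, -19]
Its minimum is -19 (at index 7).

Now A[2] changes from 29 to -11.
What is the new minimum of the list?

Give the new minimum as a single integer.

Answer: -19

Derivation:
Old min = -19 (at index 7)
Change: A[2] 29 -> -11
Changed element was NOT the old min.
  New min = min(old_min, new_val) = min(-19, -11) = -19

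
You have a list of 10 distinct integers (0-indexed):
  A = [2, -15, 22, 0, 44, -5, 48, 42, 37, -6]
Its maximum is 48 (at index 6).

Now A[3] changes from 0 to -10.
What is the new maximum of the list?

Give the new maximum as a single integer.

Old max = 48 (at index 6)
Change: A[3] 0 -> -10
Changed element was NOT the old max.
  New max = max(old_max, new_val) = max(48, -10) = 48

Answer: 48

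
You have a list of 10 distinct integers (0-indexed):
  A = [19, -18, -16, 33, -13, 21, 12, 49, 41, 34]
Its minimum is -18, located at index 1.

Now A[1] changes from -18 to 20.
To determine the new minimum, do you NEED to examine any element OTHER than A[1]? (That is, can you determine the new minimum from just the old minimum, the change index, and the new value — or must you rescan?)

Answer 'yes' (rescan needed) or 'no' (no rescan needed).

Answer: yes

Derivation:
Old min = -18 at index 1
Change at index 1: -18 -> 20
Index 1 WAS the min and new value 20 > old min -18. Must rescan other elements to find the new min.
Needs rescan: yes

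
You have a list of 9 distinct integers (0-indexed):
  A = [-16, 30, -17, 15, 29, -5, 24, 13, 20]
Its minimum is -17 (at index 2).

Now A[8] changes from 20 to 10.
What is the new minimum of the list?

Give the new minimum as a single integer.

Old min = -17 (at index 2)
Change: A[8] 20 -> 10
Changed element was NOT the old min.
  New min = min(old_min, new_val) = min(-17, 10) = -17

Answer: -17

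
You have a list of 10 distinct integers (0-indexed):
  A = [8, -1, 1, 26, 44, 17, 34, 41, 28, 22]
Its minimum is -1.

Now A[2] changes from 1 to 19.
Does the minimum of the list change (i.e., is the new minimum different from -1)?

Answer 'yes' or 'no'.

Old min = -1
Change: A[2] 1 -> 19
Changed element was NOT the min; min changes only if 19 < -1.
New min = -1; changed? no

Answer: no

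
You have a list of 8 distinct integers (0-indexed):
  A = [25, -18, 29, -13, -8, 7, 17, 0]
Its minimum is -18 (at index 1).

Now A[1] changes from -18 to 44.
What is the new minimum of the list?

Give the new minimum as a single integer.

Old min = -18 (at index 1)
Change: A[1] -18 -> 44
Changed element WAS the min. Need to check: is 44 still <= all others?
  Min of remaining elements: -13
  New min = min(44, -13) = -13

Answer: -13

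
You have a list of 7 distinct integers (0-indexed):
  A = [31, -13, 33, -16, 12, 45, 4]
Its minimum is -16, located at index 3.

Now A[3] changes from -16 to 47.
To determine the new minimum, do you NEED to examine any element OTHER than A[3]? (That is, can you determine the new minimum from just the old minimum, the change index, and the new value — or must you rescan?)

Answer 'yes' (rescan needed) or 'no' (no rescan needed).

Old min = -16 at index 3
Change at index 3: -16 -> 47
Index 3 WAS the min and new value 47 > old min -16. Must rescan other elements to find the new min.
Needs rescan: yes

Answer: yes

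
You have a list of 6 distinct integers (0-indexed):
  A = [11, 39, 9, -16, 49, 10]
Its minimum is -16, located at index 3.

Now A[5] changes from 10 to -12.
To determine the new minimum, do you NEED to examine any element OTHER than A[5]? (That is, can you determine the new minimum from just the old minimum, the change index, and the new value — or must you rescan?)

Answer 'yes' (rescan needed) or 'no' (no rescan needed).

Old min = -16 at index 3
Change at index 5: 10 -> -12
Index 5 was NOT the min. New min = min(-16, -12). No rescan of other elements needed.
Needs rescan: no

Answer: no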